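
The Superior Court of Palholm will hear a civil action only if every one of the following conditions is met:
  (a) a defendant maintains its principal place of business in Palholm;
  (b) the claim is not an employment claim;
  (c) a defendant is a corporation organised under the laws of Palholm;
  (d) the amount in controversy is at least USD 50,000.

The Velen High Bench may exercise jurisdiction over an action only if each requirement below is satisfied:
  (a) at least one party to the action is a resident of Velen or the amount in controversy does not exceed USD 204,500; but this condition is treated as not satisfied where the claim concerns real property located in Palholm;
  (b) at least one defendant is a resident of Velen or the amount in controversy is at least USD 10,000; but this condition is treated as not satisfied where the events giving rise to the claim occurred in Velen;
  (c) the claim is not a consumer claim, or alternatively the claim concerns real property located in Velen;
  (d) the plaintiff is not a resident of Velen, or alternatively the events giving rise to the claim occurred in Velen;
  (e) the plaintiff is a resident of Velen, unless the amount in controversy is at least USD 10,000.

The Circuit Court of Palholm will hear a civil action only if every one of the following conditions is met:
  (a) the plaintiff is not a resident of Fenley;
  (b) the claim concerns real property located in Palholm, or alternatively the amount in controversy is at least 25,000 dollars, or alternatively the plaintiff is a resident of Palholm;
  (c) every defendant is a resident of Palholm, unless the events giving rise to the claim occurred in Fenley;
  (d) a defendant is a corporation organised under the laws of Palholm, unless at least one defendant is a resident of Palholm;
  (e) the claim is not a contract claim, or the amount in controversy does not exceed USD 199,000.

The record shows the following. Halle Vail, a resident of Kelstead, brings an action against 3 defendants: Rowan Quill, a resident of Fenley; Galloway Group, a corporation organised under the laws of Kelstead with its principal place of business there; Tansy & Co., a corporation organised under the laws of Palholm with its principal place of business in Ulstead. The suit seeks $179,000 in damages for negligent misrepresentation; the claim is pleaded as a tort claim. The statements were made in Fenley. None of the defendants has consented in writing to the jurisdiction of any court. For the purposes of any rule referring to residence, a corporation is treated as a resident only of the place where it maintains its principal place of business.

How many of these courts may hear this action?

The Superior Court of Palholm:
  (a) The corporate defendant(s) have their principal place of business in Kelstead, Ulstead, not Palholm. Not met.
  (b) The claim is a tort claim, not an employment claim. Satisfied.
  (c) Tansy & Co. is organised under the laws of Palholm. Met.
  (d) The amount in controversy is 179,000 dollars, which meets the $50,000 floor. Met.
  → No jurisdiction.
The Velen High Bench:
  (a) The amount in controversy is USD 179,000, within the $204,500 ceiling, so one alternative holds. The exception is not triggered, since the claim does not concern real property. Satisfied.
  (b) The amount in controversy is USD 179,000, which meets the USD 10,000 floor, which satisfies one of the alternatives. The exception is not triggered, since the operative events occurred in Fenley, not Velen. Met.
  (c) The claim is a tort claim, not a consumer claim, so one alternative holds. Condition met.
  (d) The plaintiff resides in Kelstead, which is not Velen, which satisfies one of the alternatives. Satisfied.
  (e) The plaintiff resides in Kelstead, not Velen. The proviso rescues it, though: the amount in controversy is $179,000, which meets the 10,000 dollars floor. Met.
  → All conditions met; jurisdiction exists.
The Circuit Court of Palholm:
  (a) The plaintiff resides in Kelstead, which is not Fenley. Satisfied.
  (b) The amount in controversy is $179,000, which meets the 25,000 dollars floor, so one alternative holds. Condition met.
  (c) The defendants reside as follows — Rowan Quill in Fenley, Galloway Group in Kelstead, Tansy & Co. in Ulstead — not all in Palholm. However, the operative events occurred in Fenley, so the 'unless' proviso supplies this condition. Condition met.
  (d) Tansy & Co. is organised under the laws of Palholm. Met.
  (e) The claim is a tort claim, not a contract claim, so one alternative holds. Satisfied.
  → All conditions met; jurisdiction exists.
Courts with jurisdiction: the Velen High Bench, the Circuit Court of Palholm — 2 in total.

2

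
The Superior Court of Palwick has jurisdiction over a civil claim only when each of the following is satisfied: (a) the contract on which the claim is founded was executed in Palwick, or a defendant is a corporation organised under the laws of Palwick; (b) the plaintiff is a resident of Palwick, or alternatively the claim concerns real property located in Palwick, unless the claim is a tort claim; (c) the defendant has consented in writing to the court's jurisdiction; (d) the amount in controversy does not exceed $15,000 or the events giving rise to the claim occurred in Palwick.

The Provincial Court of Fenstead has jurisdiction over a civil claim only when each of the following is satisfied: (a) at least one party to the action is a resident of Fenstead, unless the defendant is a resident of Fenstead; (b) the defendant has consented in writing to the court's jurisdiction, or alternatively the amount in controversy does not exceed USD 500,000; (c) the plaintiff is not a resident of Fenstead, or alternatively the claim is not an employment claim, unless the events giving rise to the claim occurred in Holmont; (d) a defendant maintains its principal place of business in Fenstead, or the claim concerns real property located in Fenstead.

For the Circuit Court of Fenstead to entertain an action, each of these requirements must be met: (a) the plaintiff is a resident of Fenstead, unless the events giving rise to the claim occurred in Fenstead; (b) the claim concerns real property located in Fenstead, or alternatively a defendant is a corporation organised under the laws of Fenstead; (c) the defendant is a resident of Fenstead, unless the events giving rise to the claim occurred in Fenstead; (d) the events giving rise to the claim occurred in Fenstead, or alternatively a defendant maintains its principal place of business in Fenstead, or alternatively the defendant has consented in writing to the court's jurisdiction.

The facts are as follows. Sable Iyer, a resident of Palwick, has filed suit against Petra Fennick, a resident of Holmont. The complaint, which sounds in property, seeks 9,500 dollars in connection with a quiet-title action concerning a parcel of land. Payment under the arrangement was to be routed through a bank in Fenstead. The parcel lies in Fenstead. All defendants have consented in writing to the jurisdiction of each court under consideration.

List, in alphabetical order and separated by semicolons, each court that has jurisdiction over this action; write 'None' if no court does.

the Circuit Court of Fenstead

The Superior Court of Palwick:
  (a) No contract (and hence no place of execution) is alleged; no defendant is a corporation — none of the alternatives is met. Not met.
  (b) The plaintiff resides in Palwick, which satisfies one of the alternatives. Satisfied.
  (c) Every defendant has filed written consent. Met.
  (d) The amount in controversy is 9,500 dollars, within the $15,000 ceiling — that alternative is enough. Condition met.
  → Not every requirement is met — no jurisdiction.
The Provincial Court of Fenstead:
  (a) No party resides in Fenstead. And the defendant resides in Holmont, not Fenstead, so the proviso does not save it. Not satisfied.
  (b) Every defendant has filed written consent, so one alternative holds. Satisfied.
  (c) The plaintiff resides in Palwick, which is not Fenstead, which satisfies one of the alternatives. Condition met.
  (d) The property lies in Fenstead, so this disjunct is met. Condition met.
  → The court lacks jurisdiction.
The Circuit Court of Fenstead:
  (a) The plaintiff resides in Palwick, not Fenstead. However, the operative events occurred in Fenstead, so the 'unless' proviso supplies this condition. Condition met.
  (b) The property lies in Fenstead, so one alternative holds. Condition met.
  (c) The defendant resides in Holmont, not Fenstead. The proviso rescues it, though: the operative events occurred in Fenstead. Condition met.
  (d) The operative events occurred in Fenstead, so this disjunct is met. Satisfied.
  → Every requirement is satisfied — jurisdiction.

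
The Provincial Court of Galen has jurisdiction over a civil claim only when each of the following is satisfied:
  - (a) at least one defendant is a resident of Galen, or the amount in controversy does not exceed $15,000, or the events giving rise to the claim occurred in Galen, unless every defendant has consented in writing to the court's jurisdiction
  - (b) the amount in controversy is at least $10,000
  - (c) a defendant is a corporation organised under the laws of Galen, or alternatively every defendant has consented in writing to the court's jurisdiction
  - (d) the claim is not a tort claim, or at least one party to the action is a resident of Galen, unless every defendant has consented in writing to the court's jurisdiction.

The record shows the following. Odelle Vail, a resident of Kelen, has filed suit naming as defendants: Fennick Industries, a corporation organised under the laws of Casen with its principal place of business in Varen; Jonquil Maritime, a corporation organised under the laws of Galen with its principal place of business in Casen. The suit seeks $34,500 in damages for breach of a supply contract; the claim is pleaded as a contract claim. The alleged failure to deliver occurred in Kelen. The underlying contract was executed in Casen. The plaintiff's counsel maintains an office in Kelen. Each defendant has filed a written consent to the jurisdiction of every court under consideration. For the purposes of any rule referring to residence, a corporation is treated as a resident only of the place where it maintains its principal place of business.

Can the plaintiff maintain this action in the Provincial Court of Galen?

The Provincial Court of Galen:
  (a) No defendant resides in Galen (they reside in Varen, Casen); the amount in controversy is $34,500, above the USD 15,000 ceiling; the operative events occurred in Kelen, not Galen — none of the alternatives is met. The proviso rescues it, though: every defendant has filed written consent. Condition met.
  (b) The amount in controversy is 34,500 dollars, which meets the USD 10,000 floor. Met.
  (c) Jonquil Maritime is organised under the laws of Galen, so this disjunct is met. Satisfied.
  (d) The claim is a contract claim, not a tort claim — that alternative is enough. Met.
  → Every requirement is satisfied — jurisdiction.

Yes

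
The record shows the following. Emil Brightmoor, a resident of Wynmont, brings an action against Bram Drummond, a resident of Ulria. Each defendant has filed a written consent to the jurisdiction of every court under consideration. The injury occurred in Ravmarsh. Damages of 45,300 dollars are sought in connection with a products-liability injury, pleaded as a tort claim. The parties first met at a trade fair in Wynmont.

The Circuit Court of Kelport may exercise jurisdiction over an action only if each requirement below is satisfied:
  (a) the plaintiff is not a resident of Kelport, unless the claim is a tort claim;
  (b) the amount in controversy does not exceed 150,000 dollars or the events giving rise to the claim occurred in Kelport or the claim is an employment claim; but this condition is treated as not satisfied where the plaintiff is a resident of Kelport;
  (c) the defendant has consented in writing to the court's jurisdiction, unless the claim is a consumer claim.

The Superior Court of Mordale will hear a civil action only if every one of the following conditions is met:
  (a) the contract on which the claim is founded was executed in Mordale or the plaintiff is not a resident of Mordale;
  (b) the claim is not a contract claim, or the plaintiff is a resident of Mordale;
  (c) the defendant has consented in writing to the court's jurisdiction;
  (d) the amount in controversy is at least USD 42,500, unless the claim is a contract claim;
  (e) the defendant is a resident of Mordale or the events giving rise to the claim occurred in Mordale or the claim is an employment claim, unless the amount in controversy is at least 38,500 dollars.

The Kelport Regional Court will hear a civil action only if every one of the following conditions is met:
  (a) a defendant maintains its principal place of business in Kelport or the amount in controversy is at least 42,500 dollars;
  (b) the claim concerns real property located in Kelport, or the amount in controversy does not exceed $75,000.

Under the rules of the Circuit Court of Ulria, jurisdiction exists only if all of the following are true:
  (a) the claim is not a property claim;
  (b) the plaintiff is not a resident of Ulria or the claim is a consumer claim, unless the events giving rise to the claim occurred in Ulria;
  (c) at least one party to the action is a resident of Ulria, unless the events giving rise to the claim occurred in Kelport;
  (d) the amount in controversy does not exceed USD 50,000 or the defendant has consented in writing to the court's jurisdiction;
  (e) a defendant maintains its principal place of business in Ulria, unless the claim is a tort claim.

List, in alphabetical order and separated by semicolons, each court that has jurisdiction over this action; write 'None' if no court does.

The Circuit Court of Kelport:
  (a) The plaintiff resides in Wynmont, which is not Kelport. Satisfied.
  (b) The amount in controversy is $45,300, within the USD 150,000 ceiling, which satisfies one of the alternatives. The carve-out does not apply: the plaintiff resides in Wynmont, not Kelport. Satisfied.
  (c) Every defendant has filed written consent. Met.
  → The court has jurisdiction.
The Superior Court of Mordale:
  (a) The plaintiff resides in Wynmont, which is not Mordale — that alternative is enough. Satisfied.
  (b) The claim is a tort claim, not a contract claim, so this disjunct is met. Met.
  (c) Every defendant has filed written consent. Condition met.
  (d) The amount in controversy is USD 45,300, which meets the USD 42,500 floor. Condition met.
  (e) The defendant resides in Ulria, not Mordale; the operative events occurred in Ravmarsh, not Mordale; the claim is a tort claim, not an employment claim — no alternative holds. But the amount in controversy is $45,300, which meets the 38,500 dollars floor, and the 'unless' clause therefore excuses the requirement. Condition met.
  → The court has jurisdiction.
The Kelport Regional Court:
  (a) The amount in controversy is $45,300, which meets the USD 42,500 floor — that alternative is enough. Met.
  (b) The amount in controversy is $45,300, within the $75,000 ceiling — that alternative is enough. Condition met.
  → Every requirement is satisfied — jurisdiction.
The Circuit Court of Ulria:
  (a) The claim is a tort claim, not a property claim. Satisfied.
  (b) The plaintiff resides in Wynmont, which is not Ulria, so one alternative holds. Condition met.
  (c) Bram Drummond resides in Ulria. Met.
  (d) The amount in controversy is USD 45,300, within the USD 50,000 ceiling, which satisfies one of the alternatives. Satisfied.
  (e) No defendant is a corporation. However, the claim is a tort claim, so the 'unless' proviso supplies this condition. Satisfied.
  → All conditions met; jurisdiction exists.

the Circuit Court of Kelport; the Circuit Court of Ulria; the Kelport Regional Court; the Superior Court of Mordale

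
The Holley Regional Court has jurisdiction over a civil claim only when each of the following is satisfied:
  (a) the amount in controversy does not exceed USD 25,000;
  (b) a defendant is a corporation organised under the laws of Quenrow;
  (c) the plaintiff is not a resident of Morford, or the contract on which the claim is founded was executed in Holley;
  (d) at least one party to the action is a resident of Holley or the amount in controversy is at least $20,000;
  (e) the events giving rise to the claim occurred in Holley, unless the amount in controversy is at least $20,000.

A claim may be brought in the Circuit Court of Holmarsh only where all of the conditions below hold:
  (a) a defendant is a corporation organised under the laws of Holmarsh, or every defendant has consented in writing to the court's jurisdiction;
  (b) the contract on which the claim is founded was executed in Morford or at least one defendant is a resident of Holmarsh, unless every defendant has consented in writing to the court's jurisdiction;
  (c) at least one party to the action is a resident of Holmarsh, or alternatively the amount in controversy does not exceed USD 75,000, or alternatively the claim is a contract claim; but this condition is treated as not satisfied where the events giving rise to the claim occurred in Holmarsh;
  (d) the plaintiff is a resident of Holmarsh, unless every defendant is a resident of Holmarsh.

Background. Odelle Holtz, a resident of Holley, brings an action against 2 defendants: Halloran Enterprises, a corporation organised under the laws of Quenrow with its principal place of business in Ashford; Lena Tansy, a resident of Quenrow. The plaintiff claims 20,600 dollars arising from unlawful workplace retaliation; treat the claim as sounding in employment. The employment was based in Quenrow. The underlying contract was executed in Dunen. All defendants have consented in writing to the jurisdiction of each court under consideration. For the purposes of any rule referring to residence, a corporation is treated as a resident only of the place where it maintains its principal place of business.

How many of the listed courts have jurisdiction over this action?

The Holley Regional Court:
  (a) The amount in controversy is USD 20,600, within the 25,000 dollars ceiling. Met.
  (b) Halloran Enterprises is organised under the laws of Quenrow. Satisfied.
  (c) The plaintiff resides in Holley, which is not Morford, so one alternative holds. Met.
  (d) Odelle Holtz resides in Holley, so this disjunct is met. Condition met.
  (e) The operative events occurred in Quenrow, not Holley. The proviso rescues it, though: the amount in controversy is 20,600 dollars, which meets the 20,000 dollars floor. Met.
  → The court has jurisdiction.
The Circuit Court of Holmarsh:
  (a) Every defendant has filed written consent — that alternative is enough. Met.
  (b) The contract was executed in Dunen, not Morford; no defendant resides in Holmarsh (they reside in Ashford, Quenrow) — none of the alternatives is met. However, every defendant has filed written consent, so the 'unless' proviso supplies this condition. Met.
  (c) The amount in controversy is USD 20,600, within the $75,000 ceiling, so one alternative holds. The carve-out does not apply: the operative events occurred in Quenrow, not Holmarsh. Satisfied.
  (d) The plaintiff resides in Holley, not Holmarsh. And the defendants reside as follows — Halloran Enterprises in Ashford, Lena Tansy in Quenrow — not all in Holmarsh, so the proviso does not save it. Not met.
  → The court lacks jurisdiction.
Courts with jurisdiction: the Holley Regional Court — 1 in total.

1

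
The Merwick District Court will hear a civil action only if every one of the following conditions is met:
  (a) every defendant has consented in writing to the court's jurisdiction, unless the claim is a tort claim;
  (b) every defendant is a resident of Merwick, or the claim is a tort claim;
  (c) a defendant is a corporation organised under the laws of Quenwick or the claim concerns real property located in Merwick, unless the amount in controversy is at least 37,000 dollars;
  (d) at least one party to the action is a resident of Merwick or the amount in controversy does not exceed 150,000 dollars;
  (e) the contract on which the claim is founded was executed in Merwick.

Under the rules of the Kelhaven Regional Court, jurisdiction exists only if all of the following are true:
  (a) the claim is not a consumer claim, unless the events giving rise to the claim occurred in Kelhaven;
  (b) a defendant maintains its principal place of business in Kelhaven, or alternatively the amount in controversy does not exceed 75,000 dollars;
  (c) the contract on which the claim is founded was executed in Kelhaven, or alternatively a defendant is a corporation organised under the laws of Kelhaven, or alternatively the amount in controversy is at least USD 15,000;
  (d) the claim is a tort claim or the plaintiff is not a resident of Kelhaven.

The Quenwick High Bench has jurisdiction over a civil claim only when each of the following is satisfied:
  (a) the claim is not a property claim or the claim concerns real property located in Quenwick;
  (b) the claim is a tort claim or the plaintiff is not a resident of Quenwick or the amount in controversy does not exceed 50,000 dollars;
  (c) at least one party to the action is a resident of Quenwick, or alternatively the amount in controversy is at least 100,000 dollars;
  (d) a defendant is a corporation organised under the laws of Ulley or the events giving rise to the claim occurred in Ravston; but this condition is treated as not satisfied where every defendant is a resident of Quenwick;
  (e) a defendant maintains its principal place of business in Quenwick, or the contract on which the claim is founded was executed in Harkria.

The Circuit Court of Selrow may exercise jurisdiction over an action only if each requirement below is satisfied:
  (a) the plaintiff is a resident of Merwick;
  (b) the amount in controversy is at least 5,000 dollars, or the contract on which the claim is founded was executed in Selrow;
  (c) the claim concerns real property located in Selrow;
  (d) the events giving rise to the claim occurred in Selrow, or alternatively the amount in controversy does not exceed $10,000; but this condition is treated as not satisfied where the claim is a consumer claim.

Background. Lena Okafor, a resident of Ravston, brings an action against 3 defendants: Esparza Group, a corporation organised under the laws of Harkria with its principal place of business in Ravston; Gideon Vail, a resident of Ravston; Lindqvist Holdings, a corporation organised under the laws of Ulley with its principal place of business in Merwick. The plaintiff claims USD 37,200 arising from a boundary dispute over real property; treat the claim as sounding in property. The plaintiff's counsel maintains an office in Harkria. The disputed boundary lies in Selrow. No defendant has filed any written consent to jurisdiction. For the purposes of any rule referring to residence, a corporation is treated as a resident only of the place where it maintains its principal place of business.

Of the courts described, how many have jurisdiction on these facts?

1

The Merwick District Court:
  (a) No such written consent has been filed. And the claim is a property claim, not a tort claim, so the proviso does not save it. Condition not met.
  (b) The defendants reside as follows — Esparza Group in Ravston, Gideon Vail in Ravston, Lindqvist Holdings in Merwick — not all in Merwick; the claim is a property claim, not a tort claim — no alternative holds. Not met.
  (c) The corporate defendant(s) are organised in Harkria, Ulley, not Quenwick; the property lies in Selrow, not Merwick — every alternative fails. The proviso rescues it, though: the amount in controversy is USD 37,200, which meets the USD 37,000 floor. Condition met.
  (d) Lindqvist Holdings resides in Merwick — that alternative is enough. Met.
  (e) No contract (and hence no place of execution) is alleged. Condition not met.
  → Not every requirement is met — no jurisdiction.
The Kelhaven Regional Court:
  (a) The claim is a property claim, not a consumer claim. Condition met.
  (b) The amount in controversy is $37,200, within the $75,000 ceiling, so this disjunct is met. Met.
  (c) The amount in controversy is 37,200 dollars, which meets the USD 15,000 floor, so one alternative holds. Condition met.
  (d) The plaintiff resides in Ravston, which is not Kelhaven, so this disjunct is met. Met.
  → Jurisdiction lies.
The Quenwick High Bench:
  (a) The claim is a property claim; the property lies in Selrow, not Quenwick — no alternative holds. Not met.
  (b) The plaintiff resides in Ravston, which is not Quenwick, which satisfies one of the alternatives. Met.
  (c) No party resides in Quenwick; the amount in controversy is USD 37,200, below the $100,000 floor — none of the alternatives is met. Not satisfied.
  (d) Lindqvist Holdings is organised under the laws of Ulley, so this disjunct is met. And the carve-out is inapplicable — the defendants reside as follows — Esparza Group in Ravston, Gideon Vail in Ravston, Lindqvist Holdings in Merwick — not all in Quenwick. Condition met.
  (e) The corporate defendant(s) have their principal place of business in Merwick, Ravston, not Quenwick; no contract (and hence no place of execution) is alleged — no alternative holds. Fails.
  → No jurisdiction.
The Circuit Court of Selrow:
  (a) The plaintiff resides in Ravston, not Merwick. Fails.
  (b) The amount in controversy is $37,200, which meets the $5,000 floor, which satisfies one of the alternatives. Condition met.
  (c) The property lies in Selrow. Satisfied.
  (d) The operative events occurred in Selrow — that alternative is enough. The exception is not triggered, since the claim is a property claim, not a consumer claim. Condition met.
  → At least one condition fails; no jurisdiction.
Courts with jurisdiction: the Kelhaven Regional Court — 1 in total.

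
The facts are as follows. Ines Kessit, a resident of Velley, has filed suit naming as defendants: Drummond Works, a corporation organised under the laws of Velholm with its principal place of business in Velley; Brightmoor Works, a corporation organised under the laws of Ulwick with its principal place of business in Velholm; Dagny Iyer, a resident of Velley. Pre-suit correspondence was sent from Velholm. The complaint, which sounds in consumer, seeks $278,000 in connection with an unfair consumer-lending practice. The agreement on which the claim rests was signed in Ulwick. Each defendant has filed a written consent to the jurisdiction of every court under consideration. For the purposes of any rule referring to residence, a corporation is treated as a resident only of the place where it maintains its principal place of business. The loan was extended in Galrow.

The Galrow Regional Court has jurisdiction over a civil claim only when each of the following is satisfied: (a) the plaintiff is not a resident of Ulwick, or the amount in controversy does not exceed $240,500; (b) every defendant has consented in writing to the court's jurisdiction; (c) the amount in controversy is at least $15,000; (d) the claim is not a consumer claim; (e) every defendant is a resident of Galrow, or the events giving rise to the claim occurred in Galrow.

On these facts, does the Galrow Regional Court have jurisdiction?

No

The Galrow Regional Court:
  (a) The plaintiff resides in Velley, which is not Ulwick, which satisfies one of the alternatives. Met.
  (b) Every defendant has filed written consent. Met.
  (c) The amount in controversy is USD 278,000, which meets the USD 15,000 floor. Satisfied.
  (d) The claim is a consumer claim. Fails.
  (e) The operative events occurred in Galrow, so one alternative holds. Met.
  → No jurisdiction.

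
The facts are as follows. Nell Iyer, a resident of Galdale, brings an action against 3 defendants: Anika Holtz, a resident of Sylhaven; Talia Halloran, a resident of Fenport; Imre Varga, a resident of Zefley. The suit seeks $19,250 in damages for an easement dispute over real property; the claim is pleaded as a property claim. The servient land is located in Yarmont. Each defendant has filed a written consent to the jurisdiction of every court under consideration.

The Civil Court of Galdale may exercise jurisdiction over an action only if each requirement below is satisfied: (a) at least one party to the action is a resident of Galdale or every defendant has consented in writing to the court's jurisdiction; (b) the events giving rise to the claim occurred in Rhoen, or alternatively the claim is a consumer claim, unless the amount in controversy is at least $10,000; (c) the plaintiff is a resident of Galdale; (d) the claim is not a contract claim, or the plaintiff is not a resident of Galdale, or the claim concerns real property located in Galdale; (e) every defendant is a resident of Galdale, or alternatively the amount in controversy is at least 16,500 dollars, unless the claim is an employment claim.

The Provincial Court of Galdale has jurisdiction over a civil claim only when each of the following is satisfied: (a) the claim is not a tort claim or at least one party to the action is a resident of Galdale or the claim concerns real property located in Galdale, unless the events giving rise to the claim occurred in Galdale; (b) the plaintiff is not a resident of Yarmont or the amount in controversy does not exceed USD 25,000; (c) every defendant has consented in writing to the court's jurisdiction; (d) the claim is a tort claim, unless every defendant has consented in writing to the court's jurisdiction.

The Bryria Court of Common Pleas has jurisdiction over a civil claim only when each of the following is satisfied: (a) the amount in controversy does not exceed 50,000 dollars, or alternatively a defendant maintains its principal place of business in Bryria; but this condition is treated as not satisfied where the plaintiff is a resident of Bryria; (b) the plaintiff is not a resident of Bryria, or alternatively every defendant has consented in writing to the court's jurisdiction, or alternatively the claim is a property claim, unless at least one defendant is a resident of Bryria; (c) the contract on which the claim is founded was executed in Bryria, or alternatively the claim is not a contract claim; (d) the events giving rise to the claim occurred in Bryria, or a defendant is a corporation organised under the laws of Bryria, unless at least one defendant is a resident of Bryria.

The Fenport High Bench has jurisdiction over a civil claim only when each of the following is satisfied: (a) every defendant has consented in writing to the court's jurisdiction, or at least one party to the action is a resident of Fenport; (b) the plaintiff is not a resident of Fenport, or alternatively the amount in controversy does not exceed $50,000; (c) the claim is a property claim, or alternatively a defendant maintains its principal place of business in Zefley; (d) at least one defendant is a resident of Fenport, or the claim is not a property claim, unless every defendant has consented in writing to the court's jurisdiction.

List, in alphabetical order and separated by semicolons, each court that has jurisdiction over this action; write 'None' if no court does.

The Civil Court of Galdale:
  (a) Nell Iyer resides in Galdale, so one alternative holds. Condition met.
  (b) The operative events occurred in Yarmont, not Rhoen; the claim is a property claim, not a consumer claim — every alternative fails. However, the amount in controversy is $19,250, which meets the 10,000 dollars floor, so the 'unless' proviso supplies this condition. Condition met.
  (c) The plaintiff resides in Galdale. Satisfied.
  (d) The claim is a property claim, not a contract claim, which satisfies one of the alternatives. Condition met.
  (e) The amount in controversy is USD 19,250, which meets the 16,500 dollars floor, so this disjunct is met. Condition met.
  → All conditions met; jurisdiction exists.
The Provincial Court of Galdale:
  (a) The claim is a property claim, not a tort claim, so one alternative holds. Condition met.
  (b) The plaintiff resides in Galdale, which is not Yarmont, so one alternative holds. Met.
  (c) Every defendant has filed written consent. Met.
  (d) The claim is a property claim, not a tort claim. However, every defendant has filed written consent, so the 'unless' proviso supplies this condition. Satisfied.
  → Jurisdiction lies.
The Bryria Court of Common Pleas:
  (a) The amount in controversy is 19,250 dollars, within the $50,000 ceiling — that alternative is enough. The carve-out does not apply: the plaintiff resides in Galdale, not Bryria. Satisfied.
  (b) The plaintiff resides in Galdale, which is not Bryria — that alternative is enough. Satisfied.
  (c) The claim is a property claim, not a contract claim, so this disjunct is met. Satisfied.
  (d) The operative events occurred in Yarmont, not Bryria; no defendant is a corporation — none of the alternatives is met. And no defendant resides in Bryria (they reside in Sylhaven, Fenport, Zefley), so the proviso does not save it. Not met.
  → The court lacks jurisdiction.
The Fenport High Bench:
  (a) Every defendant has filed written consent, so this disjunct is met. Met.
  (b) The plaintiff resides in Galdale, which is not Fenport, which satisfies one of the alternatives. Met.
  (c) The claim is a property claim, so one alternative holds. Satisfied.
  (d) Talia Halloran resides in Fenport — that alternative is enough. Met.
  → All conditions met; jurisdiction exists.

the Civil Court of Galdale; the Fenport High Bench; the Provincial Court of Galdale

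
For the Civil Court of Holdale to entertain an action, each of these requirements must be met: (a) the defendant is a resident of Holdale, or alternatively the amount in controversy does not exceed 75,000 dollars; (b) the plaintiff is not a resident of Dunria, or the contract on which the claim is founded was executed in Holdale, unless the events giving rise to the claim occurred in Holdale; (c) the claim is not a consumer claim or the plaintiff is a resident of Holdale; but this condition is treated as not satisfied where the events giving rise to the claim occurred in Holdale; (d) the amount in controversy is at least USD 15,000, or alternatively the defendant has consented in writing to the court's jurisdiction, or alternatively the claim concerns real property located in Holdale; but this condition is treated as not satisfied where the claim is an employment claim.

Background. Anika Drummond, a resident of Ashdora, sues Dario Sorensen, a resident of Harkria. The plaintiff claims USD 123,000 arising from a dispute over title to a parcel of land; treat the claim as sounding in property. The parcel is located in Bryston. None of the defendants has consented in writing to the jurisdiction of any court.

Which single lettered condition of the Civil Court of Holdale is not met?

The Civil Court of Holdale:
  (a) The defendant resides in Harkria, not Holdale; the amount in controversy is $123,000, above the $75,000 ceiling — none of the alternatives is met. Not met.
  (b) The plaintiff resides in Ashdora, which is not Dunria, so one alternative holds. Satisfied.
  (c) The claim is a property claim, not a consumer claim — that alternative is enough. The exception is not triggered, since the operative events occurred in Bryston, not Holdale. Met.
  (d) The amount in controversy is $123,000, which meets the $15,000 floor — that alternative is enough. And the carve-out is inapplicable — the claim is a property claim, not an employment claim. Satisfied.
Only condition (a) fails.

(a)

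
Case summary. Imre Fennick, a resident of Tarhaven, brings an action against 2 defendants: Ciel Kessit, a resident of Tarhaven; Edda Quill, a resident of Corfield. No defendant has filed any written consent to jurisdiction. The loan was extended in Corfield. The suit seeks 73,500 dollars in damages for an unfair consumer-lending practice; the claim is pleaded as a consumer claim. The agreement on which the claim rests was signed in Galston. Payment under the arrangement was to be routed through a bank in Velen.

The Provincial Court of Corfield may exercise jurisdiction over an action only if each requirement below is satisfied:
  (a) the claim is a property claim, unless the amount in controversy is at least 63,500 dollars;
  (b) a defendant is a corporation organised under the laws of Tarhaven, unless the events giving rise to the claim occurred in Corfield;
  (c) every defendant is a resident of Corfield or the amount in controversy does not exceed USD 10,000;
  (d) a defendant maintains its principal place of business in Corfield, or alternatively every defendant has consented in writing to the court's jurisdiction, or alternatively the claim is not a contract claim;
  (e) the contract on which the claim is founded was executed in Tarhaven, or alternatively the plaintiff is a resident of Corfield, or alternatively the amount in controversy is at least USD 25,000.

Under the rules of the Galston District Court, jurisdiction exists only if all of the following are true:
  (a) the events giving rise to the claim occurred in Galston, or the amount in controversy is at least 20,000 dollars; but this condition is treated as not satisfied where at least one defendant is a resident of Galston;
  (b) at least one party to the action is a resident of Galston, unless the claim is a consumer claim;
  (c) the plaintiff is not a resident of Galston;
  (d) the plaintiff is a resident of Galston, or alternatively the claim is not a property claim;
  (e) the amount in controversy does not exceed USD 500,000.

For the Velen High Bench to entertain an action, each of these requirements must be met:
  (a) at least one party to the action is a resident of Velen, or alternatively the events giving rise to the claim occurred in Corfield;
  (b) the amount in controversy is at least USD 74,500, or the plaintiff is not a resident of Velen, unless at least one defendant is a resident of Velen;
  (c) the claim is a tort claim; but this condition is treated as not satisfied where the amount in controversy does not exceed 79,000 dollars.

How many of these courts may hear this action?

The Provincial Court of Corfield:
  (a) The claim is a consumer claim, not a property claim. The proviso rescues it, though: the amount in controversy is $73,500, which meets the USD 63,500 floor. Met.
  (b) No defendant is a corporation. The proviso rescues it, though: the operative events occurred in Corfield. Condition met.
  (c) The defendants reside as follows — Ciel Kessit in Tarhaven, Edda Quill in Corfield — not all in Corfield; the amount in controversy is 73,500 dollars, above the 10,000 dollars ceiling — every alternative fails. Condition not met.
  (d) The claim is a consumer claim, not a contract claim, so this disjunct is met. Condition met.
  (e) The amount in controversy is USD 73,500, which meets the 25,000 dollars floor — that alternative is enough. Satisfied.
  → Not every requirement is met — no jurisdiction.
The Galston District Court:
  (a) The amount in controversy is 73,500 dollars, which meets the $20,000 floor — that alternative is enough. And the carve-out is inapplicable — no defendant resides in Galston (they reside in Tarhaven, Corfield). Condition met.
  (b) No party resides in Galston. But the claim is a consumer claim, and the 'unless' clause therefore excuses the requirement. Met.
  (c) The plaintiff resides in Tarhaven, which is not Galston. Condition met.
  (d) The claim is a consumer claim, not a property claim, so this disjunct is met. Met.
  (e) The amount in controversy is $73,500, within the $500,000 ceiling. Met.
  → All conditions met; jurisdiction exists.
The Velen High Bench:
  (a) The operative events occurred in Corfield, so this disjunct is met. Condition met.
  (b) The plaintiff resides in Tarhaven, which is not Velen, which satisfies one of the alternatives. Met.
  (c) The claim is a consumer claim, not a tort claim. Not met.
  → The court lacks jurisdiction.
Courts with jurisdiction: the Galston District Court — 1 in total.

1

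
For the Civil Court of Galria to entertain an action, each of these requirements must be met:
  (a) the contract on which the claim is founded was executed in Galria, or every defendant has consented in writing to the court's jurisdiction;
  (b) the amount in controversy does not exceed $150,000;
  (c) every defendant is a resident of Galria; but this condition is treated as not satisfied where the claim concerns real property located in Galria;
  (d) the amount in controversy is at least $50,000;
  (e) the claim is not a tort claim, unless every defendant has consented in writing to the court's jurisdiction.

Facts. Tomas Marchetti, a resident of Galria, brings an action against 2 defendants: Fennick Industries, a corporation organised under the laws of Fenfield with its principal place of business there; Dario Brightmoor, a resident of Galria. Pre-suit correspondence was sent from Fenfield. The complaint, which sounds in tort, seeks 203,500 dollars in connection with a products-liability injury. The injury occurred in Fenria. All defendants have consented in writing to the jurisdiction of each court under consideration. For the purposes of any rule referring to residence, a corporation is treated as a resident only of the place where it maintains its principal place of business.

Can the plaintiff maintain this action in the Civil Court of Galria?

The Civil Court of Galria:
  (a) Every defendant has filed written consent, so one alternative holds. Satisfied.
  (b) The amount in controversy is $203,500, above the USD 150,000 ceiling. Fails.
  (c) The defendants reside as follows — Fennick Industries in Fenfield, Dario Brightmoor in Galria — not all in Galria. Not met.
  (d) The amount in controversy is $203,500, which meets the $50,000 floor. Condition met.
  (e) The claim is a tort claim. But every defendant has filed written consent, and the 'unless' clause therefore excuses the requirement. Satisfied.
  → At least one condition fails; no jurisdiction.

No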